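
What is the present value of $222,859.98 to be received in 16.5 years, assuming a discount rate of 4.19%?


Present value formula: PV = FV / (1 + r)^t
PV = $222,859.98 / (1 + 0.0419)^16.5
PV = $222,859.98 / 1.9684737
PV = $113,214.61

PV = FV / (1 + r)^t = $113,214.61


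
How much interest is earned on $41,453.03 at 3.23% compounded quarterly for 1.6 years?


Compound interest earned = final amount − principal.
A = P(1 + r/n)^(nt) = $41,453.03 × (1 + 0.0323/4)^(4 × 1.6) = $43,642.59
Interest = A − P = $43,642.59 − $41,453.03 = $2,189.56

Interest = A - P = $2,189.56


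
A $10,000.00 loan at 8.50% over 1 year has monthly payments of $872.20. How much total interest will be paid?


Total paid over the life of the loan = PMT × n.
Total paid = $872.20 × 12 = $10,466.40
Total interest = total paid − principal = $10,466.40 − $10,000.00 = $466.40

Total interest = (PMT × n) - PV = $466.40


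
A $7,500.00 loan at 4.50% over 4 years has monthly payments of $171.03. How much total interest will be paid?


Total paid over the life of the loan = PMT × n.
Total paid = $171.03 × 48 = $8,209.44
Total interest = total paid − principal = $8,209.44 − $7,500.00 = $709.44

Total interest = (PMT × n) - PV = $709.44


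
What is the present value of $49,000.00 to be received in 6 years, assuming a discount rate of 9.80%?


Present value formula: PV = FV / (1 + r)^t
PV = $49,000.00 / (1 + 0.098)^6
PV = $49,000.00 / 1.7523225
PV = $27,962.89

PV = FV / (1 + r)^t = $27,962.89


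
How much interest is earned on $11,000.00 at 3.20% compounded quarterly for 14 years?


Compound interest earned = final amount − principal.
A = P(1 + r/n)^(nt) = $11,000.00 × (1 + 0.032/4)^(4 × 14) = $17,186.30
Interest = A − P = $17,186.30 − $11,000.00 = $6,186.30

Interest = A - P = $6,186.30


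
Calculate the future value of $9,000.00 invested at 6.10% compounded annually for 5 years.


Compound interest formula: A = P(1 + r/n)^(nt)
A = $9,000.00 × (1 + 0.061/1)^(1 × 5)
Growth factor: (1 + 0.061/1)^5 = 1.344550
A = $9,000.00 × 1.344550
A = $12,100.95

A = P(1 + r/n)^(nt) = $12,100.95


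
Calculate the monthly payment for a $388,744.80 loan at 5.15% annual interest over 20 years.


Loan payment formula: PMT = PV × r / (1 − (1 + r)^(−n))
Monthly rate r = 0.0515/12 ≈ 0.00429167, n = 240 months
Denominator: 1 − (1 + 0.0515/12)^(−240) = 0.642205
PMT = $388,744.80 × (0.0515/12) / 0.642205
PMT = $2,597.87 per month

PMT = PV × r / (1-(1+r)^(-n)) = $2,597.87/month


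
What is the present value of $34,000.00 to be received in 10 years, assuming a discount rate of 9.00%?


Present value formula: PV = FV / (1 + r)^t
PV = $34,000.00 / (1 + 0.09)^10
PV = $34,000.00 / 2.367364
PV = $14,361.97

PV = FV / (1 + r)^t = $14,361.97


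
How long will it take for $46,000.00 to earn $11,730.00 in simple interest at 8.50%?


Rearrange the simple interest formula for t:
I = P × r × t  ⇒  t = I / (P × r)
t = $11,730.00 / ($46,000.00 × 0.085)
t = 3

t = I/(P×r) = 3 years


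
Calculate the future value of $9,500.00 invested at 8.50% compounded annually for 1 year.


Compound interest formula: A = P(1 + r/n)^(nt)
A = $9,500.00 × (1 + 0.085/1)^(1 × 1)
Growth factor: (1 + 0.085/1)^1 = 1.085000
A = $9,500.00 × 1.085000
A = $10,307.50

A = P(1 + r/n)^(nt) = $10,307.50


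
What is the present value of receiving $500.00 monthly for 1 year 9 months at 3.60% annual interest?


Present value of an ordinary annuity: PV = PMT × (1 − (1 + r)^(−n)) / r
Monthly rate r = 0.036/12 = 0.003, n = 21
PV = $500.00 × (1 − (1 + 0.036/12)^(−21)) / (0.036/12)
PV = $500.00 × 20.322656
PV = $10,161.33

PV = PMT × (1-(1+r)^(-n))/r = $10,161.33


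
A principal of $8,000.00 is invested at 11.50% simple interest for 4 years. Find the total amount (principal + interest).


Total amount formula: A = P(1 + rt) = P + P·r·t
Interest: I = P × r × t = $8,000.00 × 0.115 × 4 = $3,680.00
A = P + I = $8,000.00 + $3,680.00 = $11,680.00

A = P + I = P(1 + rt) = $11,680.00


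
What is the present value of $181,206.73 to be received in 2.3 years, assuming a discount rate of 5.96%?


Present value formula: PV = FV / (1 + r)^t
PV = $181,206.73 / (1 + 0.0596)^2.3
PV = $181,206.73 / 1.1424218
PV = $158,616.31

PV = FV / (1 + r)^t = $158,616.31


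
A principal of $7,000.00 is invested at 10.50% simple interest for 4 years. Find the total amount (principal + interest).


Total amount formula: A = P(1 + rt) = P + P·r·t
Interest: I = P × r × t = $7,000.00 × 0.105 × 4 = $2,940.00
A = P + I = $7,000.00 + $2,940.00 = $9,940.00

A = P + I = P(1 + rt) = $9,940.00


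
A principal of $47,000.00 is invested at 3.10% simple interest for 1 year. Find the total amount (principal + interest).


Total amount formula: A = P(1 + rt) = P + P·r·t
Interest: I = P × r × t = $47,000.00 × 0.031 × 1 = $1,457.00
A = P + I = $47,000.00 + $1,457.00 = $48,457.00

A = P + I = P(1 + rt) = $48,457.00


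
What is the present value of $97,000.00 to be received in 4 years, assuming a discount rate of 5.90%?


Present value formula: PV = FV / (1 + r)^t
PV = $97,000.00 / (1 + 0.059)^4
PV = $97,000.00 / 1.2577196
PV = $77,123.71

PV = FV / (1 + r)^t = $77,123.71


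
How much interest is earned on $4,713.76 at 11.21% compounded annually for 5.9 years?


Compound interest earned = final amount − principal.
A = P(1 + r/n)^(nt) = $4,713.76 × (1 + 0.1121/1)^(1 × 5.9) = $8,823.00
Interest = A − P = $8,823.00 − $4,713.76 = $4,109.24

Interest = A - P = $4,109.24


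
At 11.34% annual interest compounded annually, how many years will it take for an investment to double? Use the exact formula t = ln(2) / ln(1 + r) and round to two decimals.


Doubling condition: (1 + r)^t = 2
Take ln of both sides: t × ln(1 + r) = ln(2)
t = ln(2) / ln(1 + r)
t = 0.693147 / 0.107418
t = 6.45

t = ln(2) / ln(1 + r) = 6.45 years


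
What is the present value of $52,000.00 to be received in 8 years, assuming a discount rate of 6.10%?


Present value formula: PV = FV / (1 + r)^t
PV = $52,000.00 / (1 + 0.061)^8
PV = $52,000.00 / 1.6059169
PV = $32,380.26

PV = FV / (1 + r)^t = $32,380.26


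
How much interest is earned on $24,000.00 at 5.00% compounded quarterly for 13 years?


Compound interest earned = final amount − principal.
A = P(1 + r/n)^(nt) = $24,000.00 × (1 + 0.05/4)^(4 × 13) = $45,788.13
Interest = A − P = $45,788.13 − $24,000.00 = $21,788.13

Interest = A - P = $21,788.13


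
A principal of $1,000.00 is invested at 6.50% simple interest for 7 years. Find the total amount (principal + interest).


Total amount formula: A = P(1 + rt) = P + P·r·t
Interest: I = P × r × t = $1,000.00 × 0.065 × 7 = $455.00
A = P + I = $1,000.00 + $455.00 = $1,455.00

A = P + I = P(1 + rt) = $1,455.00


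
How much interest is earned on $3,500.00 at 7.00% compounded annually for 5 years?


Compound interest earned = final amount − principal.
A = P(1 + r/n)^(nt) = $3,500.00 × (1 + 0.07/1)^(1 × 5) = $4,908.93
Interest = A − P = $4,908.93 − $3,500.00 = $1,408.93

Interest = A - P = $1,408.93


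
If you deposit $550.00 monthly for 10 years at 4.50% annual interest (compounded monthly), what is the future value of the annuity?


Future value of an ordinary annuity: FV = PMT × ((1 + r)^n − 1) / r
Monthly rate r = 0.045/12 = 0.00375, n = 120
FV = $550.00 × ((1 + 0.045/12)^120 − 1) / (0.045/12)
FV = $550.00 × 151.198074
FV = $83,158.94

FV = PMT × ((1+r)^n - 1)/r = $83,158.94


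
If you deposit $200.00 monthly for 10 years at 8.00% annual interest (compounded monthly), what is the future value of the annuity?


Future value of an ordinary annuity: FV = PMT × ((1 + r)^n − 1) / r
Monthly rate r = 0.08/12 ≈ 0.00666667, n = 120
FV = $200.00 × ((1 + 0.08/12)^120 − 1) / (0.08/12)
FV = $200.00 × 182.946035
FV = $36,589.21

FV = PMT × ((1+r)^n - 1)/r = $36,589.21


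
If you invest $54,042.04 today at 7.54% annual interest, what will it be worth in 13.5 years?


Future value formula: FV = PV × (1 + r)^t
FV = $54,042.04 × (1 + 0.0754)^13.5
FV = $54,042.04 × 2.668059
FV = $144,187.35

FV = PV × (1 + r)^t = $144,187.35


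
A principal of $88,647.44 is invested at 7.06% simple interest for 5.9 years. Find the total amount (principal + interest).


Total amount formula: A = P(1 + rt) = P + P·r·t
Interest: I = P × r × t = $88,647.44 × 0.0706 × 5.9 = $36,925.20
A = P + I = $88,647.44 + $36,925.20 = $125,572.64

A = P + I = P(1 + rt) = $125,572.64


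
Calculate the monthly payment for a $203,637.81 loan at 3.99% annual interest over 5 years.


Loan payment formula: PMT = PV × r / (1 − (1 + r)^(−n))
Monthly rate r = 0.0399/12 = 0.003325, n = 60 months
Denominator: 1 − (1 + 0.0399/12)^(−60) = 0.1805887
PMT = $203,637.81 × (0.0399/12) / 0.1805887
PMT = $3,749.38 per month

PMT = PV × r / (1-(1+r)^(-n)) = $3,749.38/month


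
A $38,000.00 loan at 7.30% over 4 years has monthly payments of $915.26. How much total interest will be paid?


Total paid over the life of the loan = PMT × n.
Total paid = $915.26 × 48 = $43,932.48
Total interest = total paid − principal = $43,932.48 − $38,000.00 = $5,932.48

Total interest = (PMT × n) - PV = $5,932.48


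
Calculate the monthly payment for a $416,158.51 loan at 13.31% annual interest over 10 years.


Loan payment formula: PMT = PV × r / (1 − (1 + r)^(−n))
Monthly rate r = 0.1331/12 ≈ 0.01109167, n = 120 months
Denominator: 1 − (1 + 0.1331/12)^(−120) = 0.733844
PMT = $416,158.51 × (0.1331/12) / 0.733844
PMT = $6,290.02 per month

PMT = PV × r / (1-(1+r)^(-n)) = $6,290.02/month


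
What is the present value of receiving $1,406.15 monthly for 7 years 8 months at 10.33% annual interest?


Present value of an ordinary annuity: PV = PMT × (1 − (1 + r)^(−n)) / r
Monthly rate r = 0.1033/12 ≈ 0.00860833, n = 92
PV = $1,406.15 × (1 − (1 + 0.1033/12)^(−92)) / (0.1033/12)
PV = $1,406.15 × 63.369884
PV = $89,107.56

PV = PMT × (1-(1+r)^(-n))/r = $89,107.56


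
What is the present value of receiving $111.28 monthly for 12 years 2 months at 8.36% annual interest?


Present value of an ordinary annuity: PV = PMT × (1 − (1 + r)^(−n)) / r
Monthly rate r = 0.0836/12 ≈ 0.00696667, n = 146
PV = $111.28 × (1 − (1 + 0.0836/12)^(−146)) / (0.0836/12)
PV = $111.28 × 91.448652
PV = $10,176.41

PV = PMT × (1-(1+r)^(-n))/r = $10,176.41


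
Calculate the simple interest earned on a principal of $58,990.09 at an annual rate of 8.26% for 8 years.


Simple interest formula: I = P × r × t
I = $58,990.09 × 0.0826 × 8
I = $38,980.65

I = P × r × t = $38,980.65


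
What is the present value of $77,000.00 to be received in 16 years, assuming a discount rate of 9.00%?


Present value formula: PV = FV / (1 + r)^t
PV = $77,000.00 / (1 + 0.09)^16
PV = $77,000.00 / 3.970306
PV = $19,393.97

PV = FV / (1 + r)^t = $19,393.97


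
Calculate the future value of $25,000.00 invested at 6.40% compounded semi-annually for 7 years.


Compound interest formula: A = P(1 + r/n)^(nt)
A = $25,000.00 × (1 + 0.064/2)^(2 × 7)
Growth factor: (1 + 0.064/2)^14 = 1.5542317
A = $25,000.00 × 1.5542317
A = $38,855.79

A = P(1 + r/n)^(nt) = $38,855.79


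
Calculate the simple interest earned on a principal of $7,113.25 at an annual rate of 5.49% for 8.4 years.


Simple interest formula: I = P × r × t
I = $7,113.25 × 0.0549 × 8.4
I = $3,280.35

I = P × r × t = $3,280.35


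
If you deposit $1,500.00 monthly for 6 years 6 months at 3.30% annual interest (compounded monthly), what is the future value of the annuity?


Future value of an ordinary annuity: FV = PMT × ((1 + r)^n − 1) / r
Monthly rate r = 0.033/12 = 0.00275, n = 78
FV = $1,500.00 × ((1 + 0.033/12)^78 − 1) / (0.033/12)
FV = $1,500.00 × 86.864489
FV = $130,296.73

FV = PMT × ((1+r)^n - 1)/r = $130,296.73


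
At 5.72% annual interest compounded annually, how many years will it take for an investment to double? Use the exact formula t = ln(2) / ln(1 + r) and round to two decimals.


Doubling condition: (1 + r)^t = 2
Take ln of both sides: t × ln(1 + r) = ln(2)
t = ln(2) / ln(1 + r)
t = 0.693147 / 0.055624
t = 12.46

t = ln(2) / ln(1 + r) = 12.46 years


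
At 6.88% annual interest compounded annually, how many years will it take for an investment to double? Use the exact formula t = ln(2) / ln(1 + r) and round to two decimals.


Doubling condition: (1 + r)^t = 2
Take ln of both sides: t × ln(1 + r) = ln(2)
t = ln(2) / ln(1 + r)
t = 0.693147 / 0.066537
t = 10.42

t = ln(2) / ln(1 + r) = 10.42 years


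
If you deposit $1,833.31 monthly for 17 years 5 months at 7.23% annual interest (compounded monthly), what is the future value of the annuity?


Future value of an ordinary annuity: FV = PMT × ((1 + r)^n − 1) / r
Monthly rate r = 0.0723/12 = 0.006025, n = 209
FV = $1,833.31 × ((1 + 0.0723/12)^209 − 1) / (0.0723/12)
FV = $1,833.31 × 416.4988982
FV = $763,571.60

FV = PMT × ((1+r)^n - 1)/r = $763,571.60


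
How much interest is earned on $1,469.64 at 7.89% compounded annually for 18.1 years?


Compound interest earned = final amount − principal.
A = P(1 + r/n)^(nt) = $1,469.64 × (1 + 0.0789/1)^(1 × 18.1) = $5,809.93
Interest = A − P = $5,809.93 − $1,469.64 = $4,340.29

Interest = A - P = $4,340.29


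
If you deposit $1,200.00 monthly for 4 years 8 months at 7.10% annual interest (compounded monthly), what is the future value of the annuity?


Future value of an ordinary annuity: FV = PMT × ((1 + r)^n − 1) / r
Monthly rate r = 0.071/12 ≈ 0.00591667, n = 56
FV = $1,200.00 × ((1 + 0.071/12)^56 − 1) / (0.071/12)
FV = $1,200.00 × 66.163061
FV = $79,395.67

FV = PMT × ((1+r)^n - 1)/r = $79,395.67


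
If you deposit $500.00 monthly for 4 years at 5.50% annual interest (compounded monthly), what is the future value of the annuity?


Future value of an ordinary annuity: FV = PMT × ((1 + r)^n − 1) / r
Monthly rate r = 0.055/12 ≈ 0.00458333, n = 48
FV = $500.00 × ((1 + 0.055/12)^48 − 1) / (0.055/12)
FV = $500.00 × 53.552852
FV = $26,776.43

FV = PMT × ((1+r)^n - 1)/r = $26,776.43


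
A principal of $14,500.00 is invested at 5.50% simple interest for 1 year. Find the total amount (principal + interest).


Total amount formula: A = P(1 + rt) = P + P·r·t
Interest: I = P × r × t = $14,500.00 × 0.055 × 1 = $797.50
A = P + I = $14,500.00 + $797.50 = $15,297.50

A = P + I = P(1 + rt) = $15,297.50


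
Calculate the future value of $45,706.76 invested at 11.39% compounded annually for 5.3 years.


Compound interest formula: A = P(1 + r/n)^(nt)
A = $45,706.76 × (1 + 0.1139/1)^(1 × 5.3)
Growth factor: (1 + 0.1139/1)^5.3 = 1.77127046
A = $45,706.76 × 1.77127046
A = $80,959.03

A = P(1 + r/n)^(nt) = $80,959.03


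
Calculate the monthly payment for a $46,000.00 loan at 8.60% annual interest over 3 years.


Loan payment formula: PMT = PV × r / (1 − (1 + r)^(−n))
Monthly rate r = 0.086/12 ≈ 0.00716667, n = 36 months
Denominator: 1 − (1 + 0.086/12)^(−36) = 0.226694
PMT = $46,000.00 × (0.086/12) / 0.226694
PMT = $1,454.24 per month

PMT = PV × r / (1-(1+r)^(-n)) = $1,454.24/month


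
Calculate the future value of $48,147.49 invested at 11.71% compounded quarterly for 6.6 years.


Compound interest formula: A = P(1 + r/n)^(nt)
A = $48,147.49 × (1 + 0.1171/4)^(4 × 6.6)
Growth factor: (1 + 0.1171/4)^26.4 = 2.142050
A = $48,147.49 × 2.142050
A = $103,134.33

A = P(1 + r/n)^(nt) = $103,134.33


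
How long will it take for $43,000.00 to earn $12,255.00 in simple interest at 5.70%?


Rearrange the simple interest formula for t:
I = P × r × t  ⇒  t = I / (P × r)
t = $12,255.00 / ($43,000.00 × 0.057)
t = 5

t = I/(P×r) = 5 years


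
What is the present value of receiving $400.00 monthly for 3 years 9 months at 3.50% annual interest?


Present value of an ordinary annuity: PV = PMT × (1 − (1 + r)^(−n)) / r
Monthly rate r = 0.035/12 ≈ 0.00291667, n = 45
PV = $400.00 × (1 − (1 + 0.035/12)^(−45)) / (0.035/12)
PV = $400.00 × 42.114497
PV = $16,845.80

PV = PMT × (1-(1+r)^(-n))/r = $16,845.80


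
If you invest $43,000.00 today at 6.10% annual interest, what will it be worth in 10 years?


Future value formula: FV = PV × (1 + r)^t
FV = $43,000.00 × (1 + 0.061)^10
FV = $43,000.00 × 1.8078144
FV = $77,736.02

FV = PV × (1 + r)^t = $77,736.02


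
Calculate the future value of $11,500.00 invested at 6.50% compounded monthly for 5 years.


Compound interest formula: A = P(1 + r/n)^(nt)
A = $11,500.00 × (1 + 0.065/12)^(12 × 5)
Growth factor: (1 + 0.065/12)^60 = 1.382817
A = $11,500.00 × 1.382817
A = $15,902.40

A = P(1 + r/n)^(nt) = $15,902.40


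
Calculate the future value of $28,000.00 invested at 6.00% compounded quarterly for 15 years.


Compound interest formula: A = P(1 + r/n)^(nt)
A = $28,000.00 × (1 + 0.06/4)^(4 × 15)
Growth factor: (1 + 0.06/4)^60 = 2.4432198
A = $28,000.00 × 2.4432198
A = $68,410.15

A = P(1 + r/n)^(nt) = $68,410.15


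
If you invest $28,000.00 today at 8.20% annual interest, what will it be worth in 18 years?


Future value formula: FV = PV × (1 + r)^t
FV = $28,000.00 × (1 + 0.082)^18
FV = $28,000.00 × 4.1313376785
FV = $115,677.45

FV = PV × (1 + r)^t = $115,677.45


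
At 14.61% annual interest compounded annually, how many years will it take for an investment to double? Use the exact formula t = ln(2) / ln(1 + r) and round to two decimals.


Doubling condition: (1 + r)^t = 2
Take ln of both sides: t × ln(1 + r) = ln(2)
t = ln(2) / ln(1 + r)
t = 0.693147 / 0.136365
t = 5.08

t = ln(2) / ln(1 + r) = 5.08 years


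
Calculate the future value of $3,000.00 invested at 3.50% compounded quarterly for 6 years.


Compound interest formula: A = P(1 + r/n)^(nt)
A = $3,000.00 × (1 + 0.035/4)^(4 × 6)
Growth factor: (1 + 0.035/4)^24 = 1.232552
A = $3,000.00 × 1.232552
A = $3,697.66

A = P(1 + r/n)^(nt) = $3,697.66


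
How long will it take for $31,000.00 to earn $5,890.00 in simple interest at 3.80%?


Rearrange the simple interest formula for t:
I = P × r × t  ⇒  t = I / (P × r)
t = $5,890.00 / ($31,000.00 × 0.038)
t = 5

t = I/(P×r) = 5 years


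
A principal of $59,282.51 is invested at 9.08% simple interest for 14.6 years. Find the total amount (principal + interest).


Total amount formula: A = P(1 + rt) = P + P·r·t
Interest: I = P × r × t = $59,282.51 × 0.0908 × 14.6 = $78,589.64
A = P + I = $59,282.51 + $78,589.64 = $137,872.15

A = P + I = P(1 + rt) = $137,872.15


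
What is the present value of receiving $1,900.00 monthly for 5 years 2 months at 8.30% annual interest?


Present value of an ordinary annuity: PV = PMT × (1 − (1 + r)^(−n)) / r
Monthly rate r = 0.083/12 ≈ 0.00691667, n = 62
PV = $1,900.00 × (1 − (1 + 0.083/12)^(−62)) / (0.083/12)
PV = $1,900.00 × 50.279912
PV = $95,531.83

PV = PMT × (1-(1+r)^(-n))/r = $95,531.83


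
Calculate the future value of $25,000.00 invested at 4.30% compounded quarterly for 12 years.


Compound interest formula: A = P(1 + r/n)^(nt)
A = $25,000.00 × (1 + 0.043/4)^(4 × 12)
Growth factor: (1 + 0.043/4)^48 = 1.670706
A = $25,000.00 × 1.670706
A = $41,767.65

A = P(1 + r/n)^(nt) = $41,767.65


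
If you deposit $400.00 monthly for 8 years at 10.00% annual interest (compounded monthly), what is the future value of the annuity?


Future value of an ordinary annuity: FV = PMT × ((1 + r)^n − 1) / r
Monthly rate r = 0.1/12 ≈ 0.00833333, n = 96
FV = $400.00 × ((1 + 0.1/12)^96 − 1) / (0.1/12)
FV = $400.00 × 146.181076
FV = $58,472.43

FV = PMT × ((1+r)^n - 1)/r = $58,472.43


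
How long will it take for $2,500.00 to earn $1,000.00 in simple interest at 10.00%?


Rearrange the simple interest formula for t:
I = P × r × t  ⇒  t = I / (P × r)
t = $1,000.00 / ($2,500.00 × 0.1)
t = 4

t = I/(P×r) = 4 years


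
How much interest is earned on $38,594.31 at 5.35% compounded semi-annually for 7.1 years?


Compound interest earned = final amount − principal.
A = P(1 + r/n)^(nt) = $38,594.31 × (1 + 0.0535/2)^(2 × 7.1) = $56,146.43
Interest = A − P = $56,146.43 − $38,594.31 = $17,552.12

Interest = A - P = $17,552.12


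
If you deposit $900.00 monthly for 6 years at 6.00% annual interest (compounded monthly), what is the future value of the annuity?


Future value of an ordinary annuity: FV = PMT × ((1 + r)^n − 1) / r
Monthly rate r = 0.06/12 = 0.005, n = 72
FV = $900.00 × ((1 + 0.06/12)^72 − 1) / (0.06/12)
FV = $900.00 × 86.408856
FV = $77,767.97

FV = PMT × ((1+r)^n - 1)/r = $77,767.97


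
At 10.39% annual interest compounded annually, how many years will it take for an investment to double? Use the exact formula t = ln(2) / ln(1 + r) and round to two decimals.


Doubling condition: (1 + r)^t = 2
Take ln of both sides: t × ln(1 + r) = ln(2)
t = ln(2) / ln(1 + r)
t = 0.693147 / 0.098849
t = 7.01

t = ln(2) / ln(1 + r) = 7.01 years


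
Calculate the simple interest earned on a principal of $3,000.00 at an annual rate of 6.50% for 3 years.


Simple interest formula: I = P × r × t
I = $3,000.00 × 0.065 × 3
I = $585.00

I = P × r × t = $585.00


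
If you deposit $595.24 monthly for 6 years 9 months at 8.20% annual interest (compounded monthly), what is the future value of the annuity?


Future value of an ordinary annuity: FV = PMT × ((1 + r)^n − 1) / r
Monthly rate r = 0.082/12 ≈ 0.00683333, n = 81
FV = $595.24 × ((1 + 0.082/12)^81 − 1) / (0.082/12)
FV = $595.24 × 107.715912
FV = $64,116.82

FV = PMT × ((1+r)^n - 1)/r = $64,116.82


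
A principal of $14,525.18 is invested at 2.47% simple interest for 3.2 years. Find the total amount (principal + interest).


Total amount formula: A = P(1 + rt) = P + P·r·t
Interest: I = P × r × t = $14,525.18 × 0.0247 × 3.2 = $1,148.07
A = P + I = $14,525.18 + $1,148.07 = $15,673.25

A = P + I = P(1 + rt) = $15,673.25


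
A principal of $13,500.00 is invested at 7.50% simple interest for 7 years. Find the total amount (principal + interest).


Total amount formula: A = P(1 + rt) = P + P·r·t
Interest: I = P × r × t = $13,500.00 × 0.075 × 7 = $7,087.50
A = P + I = $13,500.00 + $7,087.50 = $20,587.50

A = P + I = P(1 + rt) = $20,587.50


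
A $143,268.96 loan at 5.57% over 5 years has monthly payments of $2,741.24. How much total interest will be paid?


Total paid over the life of the loan = PMT × n.
Total paid = $2,741.24 × 60 = $164,474.40
Total interest = total paid − principal = $164,474.40 − $143,268.96 = $21,205.44

Total interest = (PMT × n) - PV = $21,205.44


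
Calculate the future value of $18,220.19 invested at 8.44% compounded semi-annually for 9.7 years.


Compound interest formula: A = P(1 + r/n)^(nt)
A = $18,220.19 × (1 + 0.0844/2)^(2 × 9.7)
Growth factor: (1 + 0.0844/2)^19.4 = 2.229722
A = $18,220.19 × 2.229722
A = $40,625.96

A = P(1 + r/n)^(nt) = $40,625.96


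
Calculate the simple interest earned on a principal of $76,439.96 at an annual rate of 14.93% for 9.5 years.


Simple interest formula: I = P × r × t
I = $76,439.96 × 0.1493 × 9.5
I = $108,418.62

I = P × r × t = $108,418.62


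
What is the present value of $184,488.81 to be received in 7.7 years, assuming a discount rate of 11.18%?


Present value formula: PV = FV / (1 + r)^t
PV = $184,488.81 / (1 + 0.1118)^7.7
PV = $184,488.81 / 2.2615456
PV = $81,576.43

PV = FV / (1 + r)^t = $81,576.43


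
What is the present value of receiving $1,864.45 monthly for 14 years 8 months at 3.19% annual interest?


Present value of an ordinary annuity: PV = PMT × (1 − (1 + r)^(−n)) / r
Monthly rate r = 0.0319/12 ≈ 0.00265833, n = 176
PV = $1,864.45 × (1 − (1 + 0.0319/12)^(−176)) / (0.0319/12)
PV = $1,864.45 × 140.4165655
PV = $261,799.67

PV = PMT × (1-(1+r)^(-n))/r = $261,799.67


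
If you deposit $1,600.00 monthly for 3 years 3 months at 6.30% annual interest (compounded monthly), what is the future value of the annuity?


Future value of an ordinary annuity: FV = PMT × ((1 + r)^n − 1) / r
Monthly rate r = 0.063/12 = 0.00525, n = 39
FV = $1,600.00 × ((1 + 0.063/12)^39 − 1) / (0.063/12)
FV = $1,600.00 × 43.154496
FV = $69,047.19

FV = PMT × ((1+r)^n - 1)/r = $69,047.19


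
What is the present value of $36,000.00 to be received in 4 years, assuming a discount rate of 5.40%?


Present value formula: PV = FV / (1 + r)^t
PV = $36,000.00 / (1 + 0.054)^4
PV = $36,000.00 / 1.2341344
PV = $29,170.24

PV = FV / (1 + r)^t = $29,170.24


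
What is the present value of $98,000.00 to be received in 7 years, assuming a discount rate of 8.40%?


Present value formula: PV = FV / (1 + r)^t
PV = $98,000.00 / (1 + 0.084)^7
PV = $98,000.00 / 1.7587535
PV = $55,721.28

PV = FV / (1 + r)^t = $55,721.28


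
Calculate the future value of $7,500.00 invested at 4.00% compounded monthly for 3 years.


Compound interest formula: A = P(1 + r/n)^(nt)
A = $7,500.00 × (1 + 0.04/12)^(12 × 3)
Growth factor: (1 + 0.04/12)^36 = 1.127272
A = $7,500.00 × 1.127272
A = $8,454.54

A = P(1 + r/n)^(nt) = $8,454.54


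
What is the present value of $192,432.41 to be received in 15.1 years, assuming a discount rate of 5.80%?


Present value formula: PV = FV / (1 + r)^t
PV = $192,432.41 / (1 + 0.058)^15.1
PV = $192,432.41 / 2.342791
PV = $82,138.10

PV = FV / (1 + r)^t = $82,138.10


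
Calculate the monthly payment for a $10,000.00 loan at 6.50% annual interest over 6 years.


Loan payment formula: PMT = PV × r / (1 − (1 + r)^(−n))
Monthly rate r = 0.065/12 ≈ 0.00541667, n = 72 months
Denominator: 1 − (1 + 0.065/12)^(−72) = 0.322230
PMT = $10,000.00 × (0.065/12) / 0.322230
PMT = $168.10 per month

PMT = PV × r / (1-(1+r)^(-n)) = $168.10/month


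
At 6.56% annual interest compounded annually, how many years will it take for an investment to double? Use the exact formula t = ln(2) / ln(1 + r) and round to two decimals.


Doubling condition: (1 + r)^t = 2
Take ln of both sides: t × ln(1 + r) = ln(2)
t = ln(2) / ln(1 + r)
t = 0.693147 / 0.063538
t = 10.91

t = ln(2) / ln(1 + r) = 10.91 years


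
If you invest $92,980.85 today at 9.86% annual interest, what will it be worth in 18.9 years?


Future value formula: FV = PV × (1 + r)^t
FV = $92,980.85 × (1 + 0.0986)^18.9
FV = $92,980.85 × 5.9138232
FV = $549,872.31

FV = PV × (1 + r)^t = $549,872.31


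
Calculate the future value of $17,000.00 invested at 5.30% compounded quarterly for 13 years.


Compound interest formula: A = P(1 + r/n)^(nt)
A = $17,000.00 × (1 + 0.053/4)^(4 × 13)
Growth factor: (1 + 0.053/4)^52 = 1.982731
A = $17,000.00 × 1.982731
A = $33,706.43

A = P(1 + r/n)^(nt) = $33,706.43


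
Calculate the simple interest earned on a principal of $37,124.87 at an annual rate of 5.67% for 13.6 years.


Simple interest formula: I = P × r × t
I = $37,124.87 × 0.0567 × 13.6
I = $28,627.73

I = P × r × t = $28,627.73


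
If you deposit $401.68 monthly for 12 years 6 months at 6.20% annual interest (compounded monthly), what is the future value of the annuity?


Future value of an ordinary annuity: FV = PMT × ((1 + r)^n − 1) / r
Monthly rate r = 0.062/12 ≈ 0.00516667, n = 150
FV = $401.68 × ((1 + 0.062/12)^150 − 1) / (0.062/12)
FV = $401.68 × 225.728835
FV = $90,670.76

FV = PMT × ((1+r)^n - 1)/r = $90,670.76


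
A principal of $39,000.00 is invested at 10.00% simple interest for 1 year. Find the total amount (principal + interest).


Total amount formula: A = P(1 + rt) = P + P·r·t
Interest: I = P × r × t = $39,000.00 × 0.1 × 1 = $3,900.00
A = P + I = $39,000.00 + $3,900.00 = $42,900.00

A = P + I = P(1 + rt) = $42,900.00


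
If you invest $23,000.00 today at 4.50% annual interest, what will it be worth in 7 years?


Future value formula: FV = PV × (1 + r)^t
FV = $23,000.00 × (1 + 0.045)^7
FV = $23,000.00 × 1.3608618
FV = $31,299.82

FV = PV × (1 + r)^t = $31,299.82


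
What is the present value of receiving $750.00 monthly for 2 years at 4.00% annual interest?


Present value of an ordinary annuity: PV = PMT × (1 − (1 + r)^(−n)) / r
Monthly rate r = 0.04/12 ≈ 0.00333333, n = 24
PV = $750.00 × (1 − (1 + 0.04/12)^(−24)) / (0.04/12)
PV = $750.00 × 23.028251
PV = $17,271.19

PV = PMT × (1-(1+r)^(-n))/r = $17,271.19


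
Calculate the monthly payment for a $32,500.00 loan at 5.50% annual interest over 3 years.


Loan payment formula: PMT = PV × r / (1 − (1 + r)^(−n))
Monthly rate r = 0.055/12 ≈ 0.00458333, n = 36 months
Denominator: 1 − (1 + 0.055/12)^(−36) = 0.1517866
PMT = $32,500.00 × (0.055/12) / 0.1517866
PMT = $981.37 per month

PMT = PV × r / (1-(1+r)^(-n)) = $981.37/month


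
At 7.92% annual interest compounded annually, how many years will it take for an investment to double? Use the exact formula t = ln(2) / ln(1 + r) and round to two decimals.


Doubling condition: (1 + r)^t = 2
Take ln of both sides: t × ln(1 + r) = ln(2)
t = ln(2) / ln(1 + r)
t = 0.693147 / 0.076220
t = 9.09

t = ln(2) / ln(1 + r) = 9.09 years


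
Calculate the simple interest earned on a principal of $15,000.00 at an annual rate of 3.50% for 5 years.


Simple interest formula: I = P × r × t
I = $15,000.00 × 0.035 × 5
I = $2,625.00

I = P × r × t = $2,625.00


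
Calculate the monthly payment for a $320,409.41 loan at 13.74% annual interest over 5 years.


Loan payment formula: PMT = PV × r / (1 − (1 + r)^(−n))
Monthly rate r = 0.1374/12 = 0.01145, n = 60 months
Denominator: 1 − (1 + 0.1374/12)^(−60) = 0.494949
PMT = $320,409.41 × (0.1374/12) / 0.494949
PMT = $7,412.25 per month

PMT = PV × r / (1-(1+r)^(-n)) = $7,412.25/month


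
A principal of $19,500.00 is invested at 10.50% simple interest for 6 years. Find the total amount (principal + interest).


Total amount formula: A = P(1 + rt) = P + P·r·t
Interest: I = P × r × t = $19,500.00 × 0.105 × 6 = $12,285.00
A = P + I = $19,500.00 + $12,285.00 = $31,785.00

A = P + I = P(1 + rt) = $31,785.00


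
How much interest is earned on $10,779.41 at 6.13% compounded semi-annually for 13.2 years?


Compound interest earned = final amount − principal.
A = P(1 + r/n)^(nt) = $10,779.41 × (1 + 0.0613/2)^(2 × 13.2) = $23,918.33
Interest = A − P = $23,918.33 − $10,779.41 = $13,138.92

Interest = A - P = $13,138.92


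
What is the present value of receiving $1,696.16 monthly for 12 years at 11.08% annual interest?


Present value of an ordinary annuity: PV = PMT × (1 − (1 + r)^(−n)) / r
Monthly rate r = 0.1108/12 ≈ 0.00923333, n = 144
PV = $1,696.16 × (1 − (1 + 0.1108/12)^(−144)) / (0.1108/12)
PV = $1,696.16 × 79.472689
PV = $134,798.40

PV = PMT × (1-(1+r)^(-n))/r = $134,798.40


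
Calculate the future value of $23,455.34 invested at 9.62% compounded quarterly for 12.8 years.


Compound interest formula: A = P(1 + r/n)^(nt)
A = $23,455.34 × (1 + 0.0962/4)^(4 × 12.8)
Growth factor: (1 + 0.0962/4)^51.2 = 3.376319
A = $23,455.34 × 3.376319
A = $79,192.71

A = P(1 + r/n)^(nt) = $79,192.71


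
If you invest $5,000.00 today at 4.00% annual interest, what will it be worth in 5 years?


Future value formula: FV = PV × (1 + r)^t
FV = $5,000.00 × (1 + 0.04)^5
FV = $5,000.00 × 1.2166529
FV = $6,083.26

FV = PV × (1 + r)^t = $6,083.26


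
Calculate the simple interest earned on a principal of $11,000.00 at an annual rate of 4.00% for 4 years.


Simple interest formula: I = P × r × t
I = $11,000.00 × 0.04 × 4
I = $1,760.00

I = P × r × t = $1,760.00


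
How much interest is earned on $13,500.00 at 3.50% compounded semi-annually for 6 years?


Compound interest earned = final amount − principal.
A = P(1 + r/n)^(nt) = $13,500.00 × (1 + 0.035/2)^(2 × 6) = $16,624.43
Interest = A − P = $16,624.43 − $13,500.00 = $3,124.43

Interest = A - P = $3,124.43


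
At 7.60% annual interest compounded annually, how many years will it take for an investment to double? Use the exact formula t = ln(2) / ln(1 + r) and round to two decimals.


Doubling condition: (1 + r)^t = 2
Take ln of both sides: t × ln(1 + r) = ln(2)
t = ln(2) / ln(1 + r)
t = 0.693147 / 0.073250
t = 9.46

t = ln(2) / ln(1 + r) = 9.46 years


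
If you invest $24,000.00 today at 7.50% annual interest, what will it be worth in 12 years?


Future value formula: FV = PV × (1 + r)^t
FV = $24,000.00 × (1 + 0.075)^12
FV = $24,000.00 × 2.3817796
FV = $57,162.71

FV = PV × (1 + r)^t = $57,162.71


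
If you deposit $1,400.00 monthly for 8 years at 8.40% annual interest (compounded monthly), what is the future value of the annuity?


Future value of an ordinary annuity: FV = PMT × ((1 + r)^n − 1) / r
Monthly rate r = 0.084/12 = 0.007, n = 96
FV = $1,400.00 × ((1 + 0.084/12)^96 − 1) / (0.084/12)
FV = $1,400.00 × 136.224411
FV = $190,714.18

FV = PMT × ((1+r)^n - 1)/r = $190,714.18


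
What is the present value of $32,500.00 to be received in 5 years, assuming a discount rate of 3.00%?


Present value formula: PV = FV / (1 + r)^t
PV = $32,500.00 / (1 + 0.03)^5
PV = $32,500.00 / 1.159274
PV = $28,034.79

PV = FV / (1 + r)^t = $28,034.79


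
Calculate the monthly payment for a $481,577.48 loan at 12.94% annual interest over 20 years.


Loan payment formula: PMT = PV × r / (1 − (1 + r)^(−n))
Monthly rate r = 0.1294/12 ≈ 0.01078333, n = 240 months
Denominator: 1 − (1 + 0.1294/12)^(−240) = 0.923781
PMT = $481,577.48 × (0.1294/12) / 0.923781
PMT = $5,621.47 per month

PMT = PV × r / (1-(1+r)^(-n)) = $5,621.47/month


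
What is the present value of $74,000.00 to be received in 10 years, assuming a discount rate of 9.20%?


Present value formula: PV = FV / (1 + r)^t
PV = $74,000.00 / (1 + 0.092)^10
PV = $74,000.00 / 2.411162
PV = $30,690.60

PV = FV / (1 + r)^t = $30,690.60


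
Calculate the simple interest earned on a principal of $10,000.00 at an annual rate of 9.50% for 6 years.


Simple interest formula: I = P × r × t
I = $10,000.00 × 0.095 × 6
I = $5,700.00

I = P × r × t = $5,700.00


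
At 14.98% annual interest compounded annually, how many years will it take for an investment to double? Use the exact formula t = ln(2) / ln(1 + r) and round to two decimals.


Doubling condition: (1 + r)^t = 2
Take ln of both sides: t × ln(1 + r) = ln(2)
t = ln(2) / ln(1 + r)
t = 0.693147 / 0.139588
t = 4.97

t = ln(2) / ln(1 + r) = 4.97 years


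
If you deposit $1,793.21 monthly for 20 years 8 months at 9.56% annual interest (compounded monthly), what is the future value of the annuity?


Future value of an ordinary annuity: FV = PMT × ((1 + r)^n − 1) / r
Monthly rate r = 0.0956/12 ≈ 0.00796667, n = 248
FV = $1,793.21 × ((1 + 0.0956/12)^248 − 1) / (0.0956/12)
FV = $1,793.21 × 772.678090
FV = $1,385,574.08

FV = PMT × ((1+r)^n - 1)/r = $1,385,574.08


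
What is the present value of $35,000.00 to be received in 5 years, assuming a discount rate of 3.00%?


Present value formula: PV = FV / (1 + r)^t
PV = $35,000.00 / (1 + 0.03)^5
PV = $35,000.00 / 1.159274
PV = $30,191.31

PV = FV / (1 + r)^t = $30,191.31


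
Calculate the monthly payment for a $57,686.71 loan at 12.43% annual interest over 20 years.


Loan payment formula: PMT = PV × r / (1 − (1 + r)^(−n))
Monthly rate r = 0.1243/12 ≈ 0.01035833, n = 240 months
Denominator: 1 − (1 + 0.1243/12)^(−240) = 0.915686
PMT = $57,686.71 × (0.1243/12) / 0.915686
PMT = $652.56 per month

PMT = PV × r / (1-(1+r)^(-n)) = $652.56/month


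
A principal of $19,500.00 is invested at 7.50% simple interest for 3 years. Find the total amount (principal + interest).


Total amount formula: A = P(1 + rt) = P + P·r·t
Interest: I = P × r × t = $19,500.00 × 0.075 × 3 = $4,387.50
A = P + I = $19,500.00 + $4,387.50 = $23,887.50

A = P + I = P(1 + rt) = $23,887.50


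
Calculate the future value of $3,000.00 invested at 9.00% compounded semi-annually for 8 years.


Compound interest formula: A = P(1 + r/n)^(nt)
A = $3,000.00 × (1 + 0.09/2)^(2 × 8)
Growth factor: (1 + 0.09/2)^16 = 2.022370
A = $3,000.00 × 2.022370
A = $6,067.11

A = P(1 + r/n)^(nt) = $6,067.11


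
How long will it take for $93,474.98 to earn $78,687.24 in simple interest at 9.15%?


Rearrange the simple interest formula for t:
I = P × r × t  ⇒  t = I / (P × r)
t = $78,687.24 / ($93,474.98 × 0.0915)
t = 9.2

t = I/(P×r) = 9.2 years


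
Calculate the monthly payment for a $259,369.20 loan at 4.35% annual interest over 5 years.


Loan payment formula: PMT = PV × r / (1 − (1 + r)^(−n))
Monthly rate r = 0.0435/12 = 0.003625, n = 60 months
Denominator: 1 − (1 + 0.0435/12)^(−60) = 0.195156
PMT = $259,369.20 × (0.0435/12) / 0.195156
PMT = $4,817.75 per month

PMT = PV × r / (1-(1+r)^(-n)) = $4,817.75/month


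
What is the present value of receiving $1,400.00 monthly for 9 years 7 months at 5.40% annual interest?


Present value of an ordinary annuity: PV = PMT × (1 − (1 + r)^(−n)) / r
Monthly rate r = 0.054/12 = 0.0045, n = 115
PV = $1,400.00 × (1 − (1 + 0.054/12)^(−115)) / (0.054/12)
PV = $1,400.00 × 89.621997
PV = $125,470.80

PV = PMT × (1-(1+r)^(-n))/r = $125,470.80


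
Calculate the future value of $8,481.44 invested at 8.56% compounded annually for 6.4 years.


Compound interest formula: A = P(1 + r/n)^(nt)
A = $8,481.44 × (1 + 0.0856/1)^(1 × 6.4)
Growth factor: (1 + 0.0856/1)^6.4 = 1.691558
A = $8,481.44 × 1.691558
A = $14,346.85

A = P(1 + r/n)^(nt) = $14,346.85


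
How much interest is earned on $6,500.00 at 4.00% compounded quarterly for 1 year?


Compound interest earned = final amount − principal.
A = P(1 + r/n)^(nt) = $6,500.00 × (1 + 0.04/4)^(4 × 1) = $6,763.93
Interest = A − P = $6,763.93 − $6,500.00 = $263.93

Interest = A - P = $263.93


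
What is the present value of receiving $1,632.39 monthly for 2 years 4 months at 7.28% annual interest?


Present value of an ordinary annuity: PV = PMT × (1 − (1 + r)^(−n)) / r
Monthly rate r = 0.0728/12 ≈ 0.00606667, n = 28
PV = $1,632.39 × (1 − (1 + 0.0728/12)^(−28)) / (0.0728/12)
PV = $1,632.39 × 25.679598
PV = $41,919.12

PV = PMT × (1-(1+r)^(-n))/r = $41,919.12


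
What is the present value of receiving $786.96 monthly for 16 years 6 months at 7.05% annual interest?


Present value of an ordinary annuity: PV = PMT × (1 − (1 + r)^(−n)) / r
Monthly rate r = 0.0705/12 = 0.005875, n = 198
PV = $786.96 × (1 − (1 + 0.0705/12)^(−198)) / (0.0705/12)
PV = $786.96 × 116.845213
PV = $91,952.51

PV = PMT × (1-(1+r)^(-n))/r = $91,952.51


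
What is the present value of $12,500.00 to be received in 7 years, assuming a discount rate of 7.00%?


Present value formula: PV = FV / (1 + r)^t
PV = $12,500.00 / (1 + 0.07)^7
PV = $12,500.00 / 1.605781
PV = $7,784.37

PV = FV / (1 + r)^t = $7,784.37


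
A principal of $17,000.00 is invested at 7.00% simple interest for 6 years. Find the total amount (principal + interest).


Total amount formula: A = P(1 + rt) = P + P·r·t
Interest: I = P × r × t = $17,000.00 × 0.07 × 6 = $7,140.00
A = P + I = $17,000.00 + $7,140.00 = $24,140.00

A = P + I = P(1 + rt) = $24,140.00


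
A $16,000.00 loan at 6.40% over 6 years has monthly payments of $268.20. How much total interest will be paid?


Total paid over the life of the loan = PMT × n.
Total paid = $268.20 × 72 = $19,310.40
Total interest = total paid − principal = $19,310.40 − $16,000.00 = $3,310.40

Total interest = (PMT × n) - PV = $3,310.40


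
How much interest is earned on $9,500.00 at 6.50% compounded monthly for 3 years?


Compound interest earned = final amount − principal.
A = P(1 + r/n)^(nt) = $9,500.00 × (1 + 0.065/12)^(12 × 3) = $11,539.38
Interest = A − P = $11,539.38 − $9,500.00 = $2,039.38

Interest = A - P = $2,039.38


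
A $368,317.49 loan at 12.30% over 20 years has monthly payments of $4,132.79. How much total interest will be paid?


Total paid over the life of the loan = PMT × n.
Total paid = $4,132.79 × 240 = $991,869.60
Total interest = total paid − principal = $991,869.60 − $368,317.49 = $623,552.11

Total interest = (PMT × n) - PV = $623,552.11
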